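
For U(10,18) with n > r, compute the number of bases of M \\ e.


Deleting e from U(10,18) gives U(10,17) since n > r.
Bases of U(10,17) = C(17,10) = 17! / (10! * 7!) = 19448.

19448


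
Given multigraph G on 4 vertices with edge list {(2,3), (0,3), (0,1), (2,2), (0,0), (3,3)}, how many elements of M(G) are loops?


In a graphic matroid, a loop is a self-loop edge (u,u) with rank 0.
Examining all 6 edges for self-loops...
Self-loops found: (2,2), (0,0), (3,3)
Number of loops = 3.

3


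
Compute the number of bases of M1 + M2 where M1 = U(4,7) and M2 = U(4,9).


Bases of a direct sum M1 + M2: |B| = |B(M1)| * |B(M2)|.
|B(U(4,7))| = C(7,4) = 35.
|B(U(4,9))| = C(9,4) = 126.
Total bases = 35 * 126 = 4410.

4410


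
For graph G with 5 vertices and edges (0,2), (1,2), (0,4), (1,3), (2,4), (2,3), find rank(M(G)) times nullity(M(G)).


r(M) = |V| - c = 5 - 1 = 4.
nullity = |E| - r(M) = 6 - 4 = 2.
Product = 4 * 2 = 8.

8


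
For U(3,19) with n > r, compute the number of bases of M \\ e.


Deleting e from U(3,19) gives U(3,18) since n > r.
Bases of U(3,18) = (18 choose 3) = 816.

816


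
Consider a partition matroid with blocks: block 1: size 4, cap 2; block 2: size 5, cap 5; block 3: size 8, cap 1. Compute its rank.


Rank of a partition matroid = sum of min(|Si|, ci) for each block.
= min(4,2) + min(5,5) + min(8,1)
= 2 + 5 + 1
= 8.

8


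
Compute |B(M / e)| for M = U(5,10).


Contracting e from U(5,10) gives U(4,9).
Bases of U(4,9) = (9 choose 4) = 126.

126


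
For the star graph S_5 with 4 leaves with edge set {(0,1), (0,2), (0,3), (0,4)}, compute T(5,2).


A star on 5 vertices is a tree with 4 edges.
T(x,y) = x^(4) for any tree.
T(5,2) = 5^4 = 625.

625


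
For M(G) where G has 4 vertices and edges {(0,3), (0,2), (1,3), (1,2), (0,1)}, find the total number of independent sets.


An independent set in a graphic matroid is an acyclic edge subset.
G has 4 vertices and 5 edges.
Enumerate all 2^5 = 32 subsets, checking for acyclicity.
Total independent sets = 24.

24


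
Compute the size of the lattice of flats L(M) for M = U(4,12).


Flats of U(4,12): every subset of size < 4 is a flat, plus E itself.
Count = C(12,0) + C(12,1) + C(12,2) + C(12,3) + 1
     = 1 + 12 + 66 + 220 + 1
     = 300.

300


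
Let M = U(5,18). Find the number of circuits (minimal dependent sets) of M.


In U(5,18), circuits are the (6)-element subsets.
Any set of 6 elements is dependent, and removing any one element gives
an independent set of size 5, so it is a minimal dependent set.
Number of circuits = C(18,6) = 18564.

18564


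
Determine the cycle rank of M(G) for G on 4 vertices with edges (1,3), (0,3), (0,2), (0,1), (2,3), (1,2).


Cycle rank (nullity) = |E| - r(M) = |E| - (|V| - c).
|E| = 6, |V| = 4, c = 1.
Nullity = 6 - (4 - 1) = 6 - 3 = 3.

3


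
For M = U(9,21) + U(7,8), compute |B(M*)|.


(M1+M2)* = M1* + M2*.
M1* = U(12,21), bases: C(21,12) = 293930.
M2* = U(1,8), bases: C(8,1) = 8.
|B(M*)| = 293930 * 8 = 2351440.

2351440


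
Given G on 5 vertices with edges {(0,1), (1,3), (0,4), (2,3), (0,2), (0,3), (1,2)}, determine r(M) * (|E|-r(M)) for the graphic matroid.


r(M) = |V| - c = 5 - 1 = 4.
nullity = |E| - r(M) = 7 - 4 = 3.
Product = 4 * 3 = 12.

12


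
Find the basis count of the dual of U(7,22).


The dual of U(r,n) is U(n-r, n) = U(15,22).
Bases of U(15,22) are all (15)-element subsets.
|B(M*)| = (22 choose 15) = 170544.

170544


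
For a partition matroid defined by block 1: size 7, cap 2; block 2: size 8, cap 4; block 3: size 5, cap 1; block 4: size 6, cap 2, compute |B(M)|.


A basis picks exactly ci elements from block i.
Number of bases = product of C(|Si|, ci).
= C(7,2) * C(8,4) * C(5,1) * C(6,2)
= 21 * 70 * 5 * 15
= 110250.

110250


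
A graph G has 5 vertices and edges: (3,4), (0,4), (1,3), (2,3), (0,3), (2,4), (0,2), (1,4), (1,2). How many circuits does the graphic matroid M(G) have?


A circuit in a graphic matroid = edge set of a simple cycle.
G has 5 vertices and 9 edges.
Enumerating all minimal edge subsets forming cycles...
Total circuits found: 22.

22


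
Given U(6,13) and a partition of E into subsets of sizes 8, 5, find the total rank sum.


r(Ai) = min(|Ai|, 6) for each part.
Sum = min(8,6) + min(5,6)
    = 6 + 5
    = 11.

11


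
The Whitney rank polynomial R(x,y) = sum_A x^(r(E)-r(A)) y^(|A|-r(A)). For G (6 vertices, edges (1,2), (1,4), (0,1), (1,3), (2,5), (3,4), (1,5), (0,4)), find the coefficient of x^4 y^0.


R(x,y) = sum over A in 2^E of x^(r(E)-r(A)) * y^(|A|-r(A)).
G has 6 vertices, 8 edges. r(E) = 5.
Enumerate all 2^8 = 256 subsets.
Count subsets with r(E)-r(A)=4 and |A|-r(A)=0: 8.

8


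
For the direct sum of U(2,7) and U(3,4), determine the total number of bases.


Bases of a direct sum M1 + M2: |B| = |B(M1)| * |B(M2)|.
|B(U(2,7))| = C(7,2) = 21.
|B(U(3,4))| = C(4,3) = 4.
Total bases = 21 * 4 = 84.

84


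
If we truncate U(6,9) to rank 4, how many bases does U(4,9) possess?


Truncating U(6,9) to rank 4 gives U(4,9).
Bases of U(4,9) are all 4-element subsets of 9 elements.
Number of bases = C(9,4) = 9! / (4! * 5!) = 126.

126


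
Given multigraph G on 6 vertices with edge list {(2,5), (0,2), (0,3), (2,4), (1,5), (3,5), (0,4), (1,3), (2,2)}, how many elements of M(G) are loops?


In a graphic matroid, a loop is a self-loop edge (u,u) with rank 0.
Examining all 9 edges for self-loops...
Self-loops found: (2,2)
Number of loops = 1.

1


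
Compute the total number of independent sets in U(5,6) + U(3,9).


For a direct sum, |I(M1+M2)| = |I(M1)| * |I(M2)|.
|I(U(5,6))| = sum C(6,k) for k=0..5 = 63.
|I(U(3,9))| = sum C(9,k) for k=0..3 = 130.
Total = 63 * 130 = 8190.

8190


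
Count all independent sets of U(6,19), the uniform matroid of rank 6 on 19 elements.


Independent sets of U(6,19) are all subsets of size <= 6.
Count = C(19,0) + C(19,1) + C(19,2) + C(19,3) + C(19,4) + C(19,5) + C(19,6)
     = 1 + 19 + 171 + 969 + 3876 + 11628 + 27132
     = 43796.

43796


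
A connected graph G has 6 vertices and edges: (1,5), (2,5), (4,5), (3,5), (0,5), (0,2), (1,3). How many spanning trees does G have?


By Kirchhoff's matrix tree theorem, the number of spanning trees equals
the determinant of any cofactor of the Laplacian matrix L.
G has 6 vertices and 7 edges.
Computing the (5 x 5) cofactor determinant gives 9.

9


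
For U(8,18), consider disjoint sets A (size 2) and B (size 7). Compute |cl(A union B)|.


|A union B| = 2 + 7 = 9 (disjoint).
In U(8,18), cl(S) = S if |S| < 8, else cl(S) = E.
Since 9 >= 8, cl(A union B) = E.
|cl(A union B)| = 18.

18


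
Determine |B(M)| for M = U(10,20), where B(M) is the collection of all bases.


Bases of U(10,20) are all 10-element subsets of the 20-element ground set.
Number of bases = C(20,10).
(20 choose 10) = 184756.

184756


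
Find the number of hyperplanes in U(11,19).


Hyperplanes of U(11,19) are flats of rank 10.
In a uniform matroid, these are exactly the (10)-element subsets.
Count = C(19,10) = 92378.

92378


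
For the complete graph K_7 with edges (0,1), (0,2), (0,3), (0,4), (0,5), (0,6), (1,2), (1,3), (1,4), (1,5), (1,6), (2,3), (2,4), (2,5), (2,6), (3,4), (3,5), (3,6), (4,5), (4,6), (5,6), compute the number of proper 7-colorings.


P(K_7, k) = k(k-1)(k-2)...(k-6).
P(7) = (7) * (6) * (5) * (4) * (3) * (2) * (1) = 5040.

5040


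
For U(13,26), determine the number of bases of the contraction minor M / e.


Contracting e from U(13,26) gives U(12,25).
Bases of U(12,25) = C(25,12) = 25! / (12! * 13!) = 5200300.

5200300


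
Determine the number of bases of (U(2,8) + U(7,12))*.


(M1+M2)* = M1* + M2*.
M1* = U(6,8), bases: C(8,6) = 28.
M2* = U(5,12), bases: C(12,5) = 792.
|B(M*)| = 28 * 792 = 22176.

22176


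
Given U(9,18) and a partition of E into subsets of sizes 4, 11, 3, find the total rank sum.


r(Ai) = min(|Ai|, 9) for each part.
Sum = min(4,9) + min(11,9) + min(3,9)
    = 4 + 9 + 3
    = 16.

16


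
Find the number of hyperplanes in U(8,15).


Hyperplanes of U(8,15) are flats of rank 7.
In a uniform matroid, these are exactly the (7)-element subsets.
Count = C(15,7) = 6435.

6435


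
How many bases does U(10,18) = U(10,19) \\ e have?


Deleting e from U(10,19) gives U(10,18) since n > r.
Bases of U(10,18) = C(18,10) = 43758.

43758


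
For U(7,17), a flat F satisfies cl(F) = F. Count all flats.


Flats of U(7,17): every subset of size < 7 is a flat, plus E itself.
Count = (17 choose 0) + (17 choose 1) + (17 choose 2) + (17 choose 3) + (17 choose 4) + (17 choose 5) + (17 choose 6) + 1
     = 1 + 17 + 136 + 680 + 2380 + 6188 + 12376 + 1
     = 21779.

21779


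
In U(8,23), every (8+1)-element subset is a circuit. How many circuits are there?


In U(8,23), circuits are the (9)-element subsets.
Any set of 9 elements is dependent, and removing any one element gives
an independent set of size 8, so it is a minimal dependent set.
Number of circuits = C(23,9) = 817190.

817190


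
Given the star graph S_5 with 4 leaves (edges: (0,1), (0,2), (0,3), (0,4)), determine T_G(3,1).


A star on 5 vertices is a tree with 4 edges.
T(x,y) = x^(4) for any tree.
T(3,1) = 3^4 = 81.

81


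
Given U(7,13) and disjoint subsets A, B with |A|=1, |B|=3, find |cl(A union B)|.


|A union B| = 1 + 3 = 4 (disjoint).
In U(7,13), cl(S) = S if |S| < 7, else cl(S) = E.
Since 4 < 7, cl(A union B) = A union B.
|cl(A union B)| = 4.

4


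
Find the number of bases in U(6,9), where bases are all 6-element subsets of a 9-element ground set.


Bases of U(6,9) are all 6-element subsets of the 9-element ground set.
Number of bases = C(9,6).
(9 choose 6) = 84.

84


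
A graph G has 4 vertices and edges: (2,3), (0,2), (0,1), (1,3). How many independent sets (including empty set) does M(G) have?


An independent set in a graphic matroid is an acyclic edge subset.
G has 4 vertices and 4 edges.
Enumerate all 2^4 = 16 subsets, checking for acyclicity.
Total independent sets = 15.

15


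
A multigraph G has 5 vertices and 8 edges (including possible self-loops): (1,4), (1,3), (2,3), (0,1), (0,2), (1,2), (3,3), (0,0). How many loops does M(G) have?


In a graphic matroid, a loop is a self-loop edge (u,u) with rank 0.
Examining all 8 edges for self-loops...
Self-loops found: (3,3), (0,0)
Number of loops = 2.

2


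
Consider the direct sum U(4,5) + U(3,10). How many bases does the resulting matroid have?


Bases of a direct sum M1 + M2: |B| = |B(M1)| * |B(M2)|.
|B(U(4,5))| = C(5,4) = 5.
|B(U(3,10))| = C(10,3) = 120.
Total bases = 5 * 120 = 600.

600


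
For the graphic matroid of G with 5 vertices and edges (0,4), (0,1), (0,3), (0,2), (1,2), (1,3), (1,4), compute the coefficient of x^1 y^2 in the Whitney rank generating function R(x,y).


R(x,y) = sum over A in 2^E of x^(r(E)-r(A)) * y^(|A|-r(A)).
G has 5 vertices, 7 edges. r(E) = 4.
Enumerate all 2^7 = 128 subsets.
Count subsets with r(E)-r(A)=1 and |A|-r(A)=2: 3.

3


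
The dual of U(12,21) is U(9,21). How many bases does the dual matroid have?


The dual of U(r,n) is U(n-r, n) = U(9,21).
Bases of U(9,21) are all (9)-element subsets.
|B(M*)| = (21 choose 9) = 293930.

293930


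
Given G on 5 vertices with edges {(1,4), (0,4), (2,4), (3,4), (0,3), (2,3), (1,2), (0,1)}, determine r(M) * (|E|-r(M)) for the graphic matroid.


r(M) = |V| - c = 5 - 1 = 4.
nullity = |E| - r(M) = 8 - 4 = 4.
Product = 4 * 4 = 16.

16


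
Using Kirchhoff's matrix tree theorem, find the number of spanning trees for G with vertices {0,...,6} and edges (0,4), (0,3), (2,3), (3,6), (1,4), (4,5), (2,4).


By Kirchhoff's matrix tree theorem, the number of spanning trees equals
the determinant of any cofactor of the Laplacian matrix L.
G has 7 vertices and 7 edges.
Computing the (6 x 6) cofactor determinant gives 4.

4


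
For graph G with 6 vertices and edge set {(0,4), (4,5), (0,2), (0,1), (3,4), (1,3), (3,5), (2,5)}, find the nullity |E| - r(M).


Cycle rank (nullity) = |E| - r(M) = |E| - (|V| - c).
|E| = 8, |V| = 6, c = 1.
Nullity = 8 - (6 - 1) = 8 - 5 = 3.

3


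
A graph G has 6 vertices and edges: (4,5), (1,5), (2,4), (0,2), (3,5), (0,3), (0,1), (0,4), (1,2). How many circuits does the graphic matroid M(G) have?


A circuit in a graphic matroid = edge set of a simple cycle.
G has 6 vertices and 9 edges.
Enumerating all minimal edge subsets forming cycles...
Total circuits found: 13.

13


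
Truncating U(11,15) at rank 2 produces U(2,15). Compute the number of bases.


Truncating U(11,15) to rank 2 gives U(2,15).
Bases of U(2,15) are all 2-element subsets of 15 elements.
Number of bases = (15 choose 2) = 105.

105


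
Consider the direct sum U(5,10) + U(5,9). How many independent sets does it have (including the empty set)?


For a direct sum, |I(M1+M2)| = |I(M1)| * |I(M2)|.
|I(U(5,10))| = sum C(10,k) for k=0..5 = 638.
|I(U(5,9))| = sum C(9,k) for k=0..5 = 382.
Total = 638 * 382 = 243716.

243716


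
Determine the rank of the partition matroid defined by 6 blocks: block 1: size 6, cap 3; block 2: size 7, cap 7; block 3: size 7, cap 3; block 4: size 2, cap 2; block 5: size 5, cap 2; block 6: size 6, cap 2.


Rank of a partition matroid = sum of min(|Si|, ci) for each block.
= min(6,3) + min(7,7) + min(7,3) + min(2,2) + min(5,2) + min(6,2)
= 3 + 7 + 3 + 2 + 2 + 2
= 19.

19


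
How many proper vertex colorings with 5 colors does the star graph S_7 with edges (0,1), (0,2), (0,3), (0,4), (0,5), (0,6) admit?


P(tree, k) = k * (k-1)^(6) for any tree on 7 vertices.
P(5) = 5 * 4^6 = 5 * 4096 = 20480.

20480


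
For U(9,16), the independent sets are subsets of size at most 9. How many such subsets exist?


Independent sets of U(9,16) are all subsets of size <= 9.
Count = C(16,0) + C(16,1) + C(16,2) + C(16,3) + C(16,4) + C(16,5) + C(16,6) + C(16,7) + C(16,8) + C(16,9)
     = 1 + 16 + 120 + 560 + 1820 + 4368 + 8008 + 11440 + 12870 + 11440
     = 50643.

50643


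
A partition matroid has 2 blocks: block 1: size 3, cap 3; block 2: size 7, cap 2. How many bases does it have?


A basis picks exactly ci elements from block i.
Number of bases = product of C(|Si|, ci).
= C(3,3) * C(7,2)
= 1 * 21
= 21.

21


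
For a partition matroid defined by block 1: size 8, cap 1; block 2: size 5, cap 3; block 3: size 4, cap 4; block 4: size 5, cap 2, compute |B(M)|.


A basis picks exactly ci elements from block i.
Number of bases = product of C(|Si|, ci).
= C(8,1) * C(5,3) * C(4,4) * C(5,2)
= 8 * 10 * 1 * 10
= 800.

800


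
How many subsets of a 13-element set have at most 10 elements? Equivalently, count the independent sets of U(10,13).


Independent sets of U(10,13) are all subsets of size <= 10.
Count = C(13,0) + C(13,1) + C(13,2) + C(13,3) + C(13,4) + C(13,5) + C(13,6) + C(13,7) + C(13,8) + C(13,9) + C(13,10)
     = 1 + 13 + 78 + 286 + 715 + 1287 + 1716 + 1716 + 1287 + 715 + 286
     = 8100.

8100


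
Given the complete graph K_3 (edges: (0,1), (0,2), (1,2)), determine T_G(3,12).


T(K_3; x,y) = x^2 + x + y.
T(3,12) = 9 + 3 + 12 = 24.

24


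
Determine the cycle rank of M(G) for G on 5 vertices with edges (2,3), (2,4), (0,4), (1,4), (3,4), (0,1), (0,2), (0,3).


Cycle rank (nullity) = |E| - r(M) = |E| - (|V| - c).
|E| = 8, |V| = 5, c = 1.
Nullity = 8 - (5 - 1) = 8 - 4 = 4.

4


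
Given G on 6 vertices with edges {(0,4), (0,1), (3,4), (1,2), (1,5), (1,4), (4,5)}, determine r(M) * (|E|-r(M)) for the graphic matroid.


r(M) = |V| - c = 6 - 1 = 5.
nullity = |E| - r(M) = 7 - 5 = 2.
Product = 5 * 2 = 10.

10


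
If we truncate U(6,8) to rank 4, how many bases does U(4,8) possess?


Truncating U(6,8) to rank 4 gives U(4,8).
Bases of U(4,8) are all 4-element subsets of 8 elements.
Number of bases = (8 choose 4) = 70.

70


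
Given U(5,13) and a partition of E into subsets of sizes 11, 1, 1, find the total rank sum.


r(Ai) = min(|Ai|, 5) for each part.
Sum = min(11,5) + min(1,5) + min(1,5)
    = 5 + 1 + 1
    = 7.

7


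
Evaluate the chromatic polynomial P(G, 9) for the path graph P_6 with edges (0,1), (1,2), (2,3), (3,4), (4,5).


P(P_6, k) = k * (k-1)^(5).
P(9) = 9 * 8^5 = 9 * 32768 = 294912.

294912


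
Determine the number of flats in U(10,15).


Flats of U(10,15): every subset of size < 10 is a flat, plus E itself.
Count = (15 choose 0) + (15 choose 1) + (15 choose 2) + (15 choose 3) + (15 choose 4) + (15 choose 5) + (15 choose 6) + (15 choose 7) + (15 choose 8) + (15 choose 9) + 1
     = 1 + 15 + 105 + 455 + 1365 + 3003 + 5005 + 6435 + 6435 + 5005 + 1
     = 27825.

27825


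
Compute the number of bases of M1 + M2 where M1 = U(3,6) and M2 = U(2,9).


Bases of a direct sum M1 + M2: |B| = |B(M1)| * |B(M2)|.
|B(U(3,6))| = C(6,3) = 20.
|B(U(2,9))| = C(9,2) = 36.
Total bases = 20 * 36 = 720.

720


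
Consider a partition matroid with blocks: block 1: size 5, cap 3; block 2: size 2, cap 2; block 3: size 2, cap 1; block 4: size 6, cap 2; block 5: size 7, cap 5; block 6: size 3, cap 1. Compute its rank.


Rank of a partition matroid = sum of min(|Si|, ci) for each block.
= min(5,3) + min(2,2) + min(2,1) + min(6,2) + min(7,5) + min(3,1)
= 3 + 2 + 1 + 2 + 5 + 1
= 14.

14


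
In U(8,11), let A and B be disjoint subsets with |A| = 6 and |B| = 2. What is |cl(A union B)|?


|A union B| = 6 + 2 = 8 (disjoint).
In U(8,11), cl(S) = S if |S| < 8, else cl(S) = E.
Since 8 >= 8, cl(A union B) = E.
|cl(A union B)| = 11.

11


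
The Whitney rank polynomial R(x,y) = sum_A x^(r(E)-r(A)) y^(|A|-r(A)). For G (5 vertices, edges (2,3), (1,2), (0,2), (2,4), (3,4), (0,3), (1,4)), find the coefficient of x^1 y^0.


R(x,y) = sum over A in 2^E of x^(r(E)-r(A)) * y^(|A|-r(A)).
G has 5 vertices, 7 edges. r(E) = 4.
Enumerate all 2^7 = 128 subsets.
Count subsets with r(E)-r(A)=1 and |A|-r(A)=0: 32.

32


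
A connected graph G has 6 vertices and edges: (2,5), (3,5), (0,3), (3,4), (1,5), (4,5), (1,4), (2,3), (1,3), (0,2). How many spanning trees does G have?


By Kirchhoff's matrix tree theorem, the number of spanning trees equals
the determinant of any cofactor of the Laplacian matrix L.
G has 6 vertices and 10 edges.
Computing the (5 x 5) cofactor determinant gives 104.

104


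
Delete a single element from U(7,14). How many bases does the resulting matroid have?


Deleting e from U(7,14) gives U(7,13) since n > r.
Bases of U(7,13) = (13 choose 7) = 1716.

1716


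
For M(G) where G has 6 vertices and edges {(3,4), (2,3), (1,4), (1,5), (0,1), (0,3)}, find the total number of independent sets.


An independent set in a graphic matroid is an acyclic edge subset.
G has 6 vertices and 6 edges.
Enumerate all 2^6 = 64 subsets, checking for acyclicity.
Total independent sets = 60.

60


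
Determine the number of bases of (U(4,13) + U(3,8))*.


(M1+M2)* = M1* + M2*.
M1* = U(9,13), bases: C(13,9) = 715.
M2* = U(5,8), bases: C(8,5) = 56.
|B(M*)| = 715 * 56 = 40040.

40040


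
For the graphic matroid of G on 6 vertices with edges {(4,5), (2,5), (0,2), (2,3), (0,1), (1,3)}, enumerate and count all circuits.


A circuit in a graphic matroid = edge set of a simple cycle.
G has 6 vertices and 6 edges.
Enumerating all minimal edge subsets forming cycles...
Total circuits found: 1.

1


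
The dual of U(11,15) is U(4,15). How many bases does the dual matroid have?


The dual of U(r,n) is U(n-r, n) = U(4,15).
Bases of U(4,15) are all (4)-element subsets.
|B(M*)| = (15 choose 4) = 1365.

1365


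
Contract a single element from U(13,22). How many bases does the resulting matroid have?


Contracting e from U(13,22) gives U(12,21).
Bases of U(12,21) = C(21,12) = 293930.

293930


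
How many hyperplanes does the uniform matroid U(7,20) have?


Hyperplanes of U(7,20) are flats of rank 6.
In a uniform matroid, these are exactly the (6)-element subsets.
Count = (20 choose 6) = 38760.

38760


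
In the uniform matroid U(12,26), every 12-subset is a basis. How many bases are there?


Bases of U(12,26) are all 12-element subsets of the 26-element ground set.
Number of bases = C(26,12).
C(26,12) = 9657700.

9657700


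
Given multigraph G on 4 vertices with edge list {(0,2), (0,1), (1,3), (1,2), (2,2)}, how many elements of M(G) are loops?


In a graphic matroid, a loop is a self-loop edge (u,u) with rank 0.
Examining all 5 edges for self-loops...
Self-loops found: (2,2)
Number of loops = 1.

1


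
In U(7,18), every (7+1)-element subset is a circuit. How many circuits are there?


In U(7,18), circuits are the (8)-element subsets.
Any set of 8 elements is dependent, and removing any one element gives
an independent set of size 7, so it is a minimal dependent set.
Number of circuits = C(18,8) = 18! / (8! * 10!) = 43758.

43758


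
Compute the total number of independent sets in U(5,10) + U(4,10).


For a direct sum, |I(M1+M2)| = |I(M1)| * |I(M2)|.
|I(U(5,10))| = sum C(10,k) for k=0..5 = 638.
|I(U(4,10))| = sum C(10,k) for k=0..4 = 386.
Total = 638 * 386 = 246268.

246268


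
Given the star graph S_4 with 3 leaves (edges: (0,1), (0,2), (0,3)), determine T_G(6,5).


A star on 4 vertices is a tree with 3 edges.
T(x,y) = x^(3) for any tree.
T(6,5) = 6^3 = 216.

216


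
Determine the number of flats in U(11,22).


Flats of U(11,22): every subset of size < 11 is a flat, plus E itself.
Count = C(22,0) + C(22,1) + C(22,2) + C(22,3) + C(22,4) + C(22,5) + C(22,6) + C(22,7) + C(22,8) + C(22,9) + C(22,10) + 1
     = 1 + 22 + 231 + 1540 + 7315 + 26334 + 74613 + 170544 + 319770 + 497420 + 646646 + 1
     = 1744437.

1744437


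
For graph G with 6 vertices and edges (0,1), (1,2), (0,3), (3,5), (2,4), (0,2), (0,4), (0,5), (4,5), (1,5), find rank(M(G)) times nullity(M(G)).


r(M) = |V| - c = 6 - 1 = 5.
nullity = |E| - r(M) = 10 - 5 = 5.
Product = 5 * 5 = 25.

25


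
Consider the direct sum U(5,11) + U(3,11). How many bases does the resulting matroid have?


Bases of a direct sum M1 + M2: |B| = |B(M1)| * |B(M2)|.
|B(U(5,11))| = C(11,5) = 462.
|B(U(3,11))| = C(11,3) = 165.
Total bases = 462 * 165 = 76230.

76230


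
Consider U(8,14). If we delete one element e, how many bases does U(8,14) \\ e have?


Deleting e from U(8,14) gives U(8,13) since n > r.
Bases of U(8,13) = C(13,8) = 13! / (8! * 5!) = 1287.

1287


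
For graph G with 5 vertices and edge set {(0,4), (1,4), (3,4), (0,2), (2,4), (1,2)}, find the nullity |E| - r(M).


Cycle rank (nullity) = |E| - r(M) = |E| - (|V| - c).
|E| = 6, |V| = 5, c = 1.
Nullity = 6 - (5 - 1) = 6 - 4 = 2.

2


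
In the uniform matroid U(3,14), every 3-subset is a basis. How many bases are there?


Bases of U(3,14) are all 3-element subsets of the 14-element ground set.
Number of bases = C(14,3).
C(14,3) = (14 * 13 * 12) / (1 * 2 * 3) = 364.

364


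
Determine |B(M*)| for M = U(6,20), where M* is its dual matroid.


The dual of U(r,n) is U(n-r, n) = U(14,20).
Bases of U(14,20) are all (14)-element subsets.
|B(M*)| = C(20,14) = 38760.

38760


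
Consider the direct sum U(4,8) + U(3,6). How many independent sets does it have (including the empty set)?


For a direct sum, |I(M1+M2)| = |I(M1)| * |I(M2)|.
|I(U(4,8))| = sum C(8,k) for k=0..4 = 163.
|I(U(3,6))| = sum C(6,k) for k=0..3 = 42.
Total = 163 * 42 = 6846.

6846


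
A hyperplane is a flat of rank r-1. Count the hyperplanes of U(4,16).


Hyperplanes of U(4,16) are flats of rank 3.
In a uniform matroid, these are exactly the (3)-element subsets.
Count = C(16,3) = (16 * 15 * 14) / (1 * 2 * 3) = 560.

560


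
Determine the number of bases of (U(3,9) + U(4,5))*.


(M1+M2)* = M1* + M2*.
M1* = U(6,9), bases: C(9,6) = 84.
M2* = U(1,5), bases: C(5,1) = 5.
|B(M*)| = 84 * 5 = 420.

420


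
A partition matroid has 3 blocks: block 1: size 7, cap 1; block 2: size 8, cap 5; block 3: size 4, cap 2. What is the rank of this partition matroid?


Rank of a partition matroid = sum of min(|Si|, ci) for each block.
= min(7,1) + min(8,5) + min(4,2)
= 1 + 5 + 2
= 8.

8


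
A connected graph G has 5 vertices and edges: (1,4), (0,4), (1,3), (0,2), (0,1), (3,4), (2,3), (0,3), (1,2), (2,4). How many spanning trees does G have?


By Kirchhoff's matrix tree theorem, the number of spanning trees equals
the determinant of any cofactor of the Laplacian matrix L.
G has 5 vertices and 10 edges.
Computing the (4 x 4) cofactor determinant gives 125.

125


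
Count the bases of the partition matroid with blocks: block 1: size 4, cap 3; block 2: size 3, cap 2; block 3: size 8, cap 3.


A basis picks exactly ci elements from block i.
Number of bases = product of C(|Si|, ci).
= C(4,3) * C(3,2) * C(8,3)
= 4 * 3 * 56
= 672.

672


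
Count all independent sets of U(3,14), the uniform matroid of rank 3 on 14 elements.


Independent sets of U(3,14) are all subsets of size <= 3.
Count = C(14,0) + C(14,1) + C(14,2) + C(14,3)
     = 1 + 14 + 91 + 364
     = 470.

470


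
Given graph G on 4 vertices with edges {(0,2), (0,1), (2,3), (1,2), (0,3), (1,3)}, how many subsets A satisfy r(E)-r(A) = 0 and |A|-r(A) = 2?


R(x,y) = sum over A in 2^E of x^(r(E)-r(A)) * y^(|A|-r(A)).
G has 4 vertices, 6 edges. r(E) = 3.
Enumerate all 2^6 = 64 subsets.
Count subsets with r(E)-r(A)=0 and |A|-r(A)=2: 6.

6


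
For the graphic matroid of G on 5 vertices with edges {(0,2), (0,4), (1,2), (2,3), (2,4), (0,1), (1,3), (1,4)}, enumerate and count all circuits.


A circuit in a graphic matroid = edge set of a simple cycle.
G has 5 vertices and 8 edges.
Enumerating all minimal edge subsets forming cycles...
Total circuits found: 12.

12


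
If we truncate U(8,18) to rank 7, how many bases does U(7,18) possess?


Truncating U(8,18) to rank 7 gives U(7,18).
Bases of U(7,18) are all 7-element subsets of 18 elements.
Number of bases = (18 choose 7) = 31824.

31824


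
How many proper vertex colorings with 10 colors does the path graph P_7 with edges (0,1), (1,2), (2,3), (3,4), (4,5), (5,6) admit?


P(P_7, k) = k * (k-1)^(6).
P(10) = 10 * 9^6 = 10 * 531441 = 5314410.

5314410


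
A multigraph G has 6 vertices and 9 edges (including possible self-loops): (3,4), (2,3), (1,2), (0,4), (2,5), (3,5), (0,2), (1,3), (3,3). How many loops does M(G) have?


In a graphic matroid, a loop is a self-loop edge (u,u) with rank 0.
Examining all 9 edges for self-loops...
Self-loops found: (3,3)
Number of loops = 1.

1


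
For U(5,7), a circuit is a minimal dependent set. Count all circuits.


In U(5,7), circuits are the (6)-element subsets.
Any set of 6 elements is dependent, and removing any one element gives
an independent set of size 5, so it is a minimal dependent set.
Number of circuits = (7 choose 6) = 7.

7


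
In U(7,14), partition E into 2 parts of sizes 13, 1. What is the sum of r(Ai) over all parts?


r(Ai) = min(|Ai|, 7) for each part.
Sum = min(13,7) + min(1,7)
    = 7 + 1
    = 8.

8


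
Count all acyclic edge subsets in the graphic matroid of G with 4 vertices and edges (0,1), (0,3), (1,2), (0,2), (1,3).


An independent set in a graphic matroid is an acyclic edge subset.
G has 4 vertices and 5 edges.
Enumerate all 2^5 = 32 subsets, checking for acyclicity.
Total independent sets = 24.

24


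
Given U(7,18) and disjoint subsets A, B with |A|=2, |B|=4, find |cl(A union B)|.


|A union B| = 2 + 4 = 6 (disjoint).
In U(7,18), cl(S) = S if |S| < 7, else cl(S) = E.
Since 6 < 7, cl(A union B) = A union B.
|cl(A union B)| = 6.

6


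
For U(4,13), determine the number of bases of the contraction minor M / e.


Contracting e from U(4,13) gives U(3,12).
Bases of U(3,12) = (12 choose 3) = 220.

220


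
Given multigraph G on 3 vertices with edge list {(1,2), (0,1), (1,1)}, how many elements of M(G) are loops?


In a graphic matroid, a loop is a self-loop edge (u,u) with rank 0.
Examining all 3 edges for self-loops...
Self-loops found: (1,1)
Number of loops = 1.

1


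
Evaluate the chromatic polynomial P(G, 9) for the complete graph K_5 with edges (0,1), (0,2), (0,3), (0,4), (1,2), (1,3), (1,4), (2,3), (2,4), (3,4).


P(K_5, k) = k(k-1)(k-2)...(k-4).
P(9) = (9) * (8) * (7) * (6) * (5) = 15120.

15120


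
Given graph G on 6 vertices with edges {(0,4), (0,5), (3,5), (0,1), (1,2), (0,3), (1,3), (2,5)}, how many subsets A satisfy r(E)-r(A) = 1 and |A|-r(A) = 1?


R(x,y) = sum over A in 2^E of x^(r(E)-r(A)) * y^(|A|-r(A)).
G has 6 vertices, 8 edges. r(E) = 5.
Enumerate all 2^8 = 256 subsets.
Count subsets with r(E)-r(A)=1 and |A|-r(A)=1: 31.

31


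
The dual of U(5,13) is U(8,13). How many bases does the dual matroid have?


The dual of U(r,n) is U(n-r, n) = U(8,13).
Bases of U(8,13) are all (8)-element subsets.
|B(M*)| = (13 choose 8) = 1287.

1287


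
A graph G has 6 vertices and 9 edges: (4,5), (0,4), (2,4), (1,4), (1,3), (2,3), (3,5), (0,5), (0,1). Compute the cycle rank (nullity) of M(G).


Cycle rank (nullity) = |E| - r(M) = |E| - (|V| - c).
|E| = 9, |V| = 6, c = 1.
Nullity = 9 - (6 - 1) = 9 - 5 = 4.

4


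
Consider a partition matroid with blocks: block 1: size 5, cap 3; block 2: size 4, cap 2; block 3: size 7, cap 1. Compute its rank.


Rank of a partition matroid = sum of min(|Si|, ci) for each block.
= min(5,3) + min(4,2) + min(7,1)
= 3 + 2 + 1
= 6.

6


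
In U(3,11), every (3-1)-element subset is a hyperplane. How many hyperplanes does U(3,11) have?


Hyperplanes of U(3,11) are flats of rank 2.
In a uniform matroid, these are exactly the (2)-element subsets.
Count = (11 choose 2) = 55.

55


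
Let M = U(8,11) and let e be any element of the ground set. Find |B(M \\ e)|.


Deleting e from U(8,11) gives U(8,10) since n > r.
Bases of U(8,10) = C(10,8) = 10! / (8! * 2!) = 45.

45


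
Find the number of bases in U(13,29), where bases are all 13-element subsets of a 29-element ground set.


Bases of U(13,29) are all 13-element subsets of the 29-element ground set.
Number of bases = C(29,13).
C(29,13) = 67863915.

67863915


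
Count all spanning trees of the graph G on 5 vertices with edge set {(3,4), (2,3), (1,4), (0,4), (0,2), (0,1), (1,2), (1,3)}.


By Kirchhoff's matrix tree theorem, the number of spanning trees equals
the determinant of any cofactor of the Laplacian matrix L.
G has 5 vertices and 8 edges.
Computing the (4 x 4) cofactor determinant gives 45.

45


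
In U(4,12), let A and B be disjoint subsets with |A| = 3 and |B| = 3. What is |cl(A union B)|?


|A union B| = 3 + 3 = 6 (disjoint).
In U(4,12), cl(S) = S if |S| < 4, else cl(S) = E.
Since 6 >= 4, cl(A union B) = E.
|cl(A union B)| = 12.

12


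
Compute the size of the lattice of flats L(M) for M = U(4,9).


Flats of U(4,9): every subset of size < 4 is a flat, plus E itself.
Count = C(9,0) + C(9,1) + C(9,2) + C(9,3) + 1
     = 1 + 9 + 36 + 84 + 1
     = 131.

131


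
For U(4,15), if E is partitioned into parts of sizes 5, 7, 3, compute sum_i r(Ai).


r(Ai) = min(|Ai|, 4) for each part.
Sum = min(5,4) + min(7,4) + min(3,4)
    = 4 + 4 + 3
    = 11.

11


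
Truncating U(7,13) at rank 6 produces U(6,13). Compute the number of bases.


Truncating U(7,13) to rank 6 gives U(6,13).
Bases of U(6,13) are all 6-element subsets of 13 elements.
Number of bases = C(13,6) = 1716.

1716


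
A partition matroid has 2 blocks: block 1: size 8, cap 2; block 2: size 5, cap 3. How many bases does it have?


A basis picks exactly ci elements from block i.
Number of bases = product of C(|Si|, ci).
= C(8,2) * C(5,3)
= 28 * 10
= 280.

280


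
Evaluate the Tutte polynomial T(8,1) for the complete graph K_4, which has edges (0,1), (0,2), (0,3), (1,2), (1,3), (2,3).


T(K_4; x,y) = x^3 + 3x^2 + 4xy + 2x + y^3 + 3y^2 + 2y.
Substituting x=8, y=1:
= 512 + 192 + 32 + 16 + 1 + 3 + 2
= 758.

758


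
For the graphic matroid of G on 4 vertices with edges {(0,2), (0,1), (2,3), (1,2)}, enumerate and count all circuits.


A circuit in a graphic matroid = edge set of a simple cycle.
G has 4 vertices and 4 edges.
Enumerating all minimal edge subsets forming cycles...
Total circuits found: 1.

1


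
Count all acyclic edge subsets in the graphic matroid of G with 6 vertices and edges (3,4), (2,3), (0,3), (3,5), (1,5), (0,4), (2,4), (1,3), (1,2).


An independent set in a graphic matroid is an acyclic edge subset.
G has 6 vertices and 9 edges.
Enumerate all 2^9 = 512 subsets, checking for acyclicity.
Total independent sets = 280.

280


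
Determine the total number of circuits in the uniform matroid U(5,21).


In U(5,21), circuits are the (6)-element subsets.
Any set of 6 elements is dependent, and removing any one element gives
an independent set of size 5, so it is a minimal dependent set.
Number of circuits = C(21,6) = 54264.

54264


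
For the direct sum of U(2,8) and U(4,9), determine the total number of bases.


Bases of a direct sum M1 + M2: |B| = |B(M1)| * |B(M2)|.
|B(U(2,8))| = C(8,2) = 28.
|B(U(4,9))| = C(9,4) = 126.
Total bases = 28 * 126 = 3528.

3528


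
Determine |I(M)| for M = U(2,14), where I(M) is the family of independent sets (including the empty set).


Independent sets of U(2,14) are all subsets of size <= 2.
Count = C(14,0) + C(14,1) + C(14,2)
     = 1 + 14 + 91
     = 106.

106


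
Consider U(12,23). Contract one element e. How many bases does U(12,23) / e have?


Contracting e from U(12,23) gives U(11,22).
Bases of U(11,22) = (22 choose 11) = 705432.

705432


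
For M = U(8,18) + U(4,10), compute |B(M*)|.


(M1+M2)* = M1* + M2*.
M1* = U(10,18), bases: C(18,10) = 43758.
M2* = U(6,10), bases: C(10,6) = 210.
|B(M*)| = 43758 * 210 = 9189180.

9189180


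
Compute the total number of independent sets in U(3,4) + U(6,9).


For a direct sum, |I(M1+M2)| = |I(M1)| * |I(M2)|.
|I(U(3,4))| = sum C(4,k) for k=0..3 = 15.
|I(U(6,9))| = sum C(9,k) for k=0..6 = 466.
Total = 15 * 466 = 6990.

6990


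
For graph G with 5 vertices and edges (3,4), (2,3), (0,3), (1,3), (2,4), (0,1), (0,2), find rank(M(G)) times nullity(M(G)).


r(M) = |V| - c = 5 - 1 = 4.
nullity = |E| - r(M) = 7 - 4 = 3.
Product = 4 * 3 = 12.

12


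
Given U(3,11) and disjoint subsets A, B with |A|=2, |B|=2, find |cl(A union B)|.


|A union B| = 2 + 2 = 4 (disjoint).
In U(3,11), cl(S) = S if |S| < 3, else cl(S) = E.
Since 4 >= 3, cl(A union B) = E.
|cl(A union B)| = 11.

11


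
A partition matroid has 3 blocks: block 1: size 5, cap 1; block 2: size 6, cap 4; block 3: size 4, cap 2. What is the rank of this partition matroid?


Rank of a partition matroid = sum of min(|Si|, ci) for each block.
= min(5,1) + min(6,4) + min(4,2)
= 1 + 4 + 2
= 7.

7


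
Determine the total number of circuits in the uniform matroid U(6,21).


In U(6,21), circuits are the (7)-element subsets.
Any set of 7 elements is dependent, and removing any one element gives
an independent set of size 6, so it is a minimal dependent set.
Number of circuits = (21 choose 7) = 116280.

116280


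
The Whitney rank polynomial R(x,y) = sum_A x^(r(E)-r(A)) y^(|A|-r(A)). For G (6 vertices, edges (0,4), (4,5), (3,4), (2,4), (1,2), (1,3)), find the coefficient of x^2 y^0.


R(x,y) = sum over A in 2^E of x^(r(E)-r(A)) * y^(|A|-r(A)).
G has 6 vertices, 6 edges. r(E) = 5.
Enumerate all 2^6 = 64 subsets.
Count subsets with r(E)-r(A)=2 and |A|-r(A)=0: 20.

20


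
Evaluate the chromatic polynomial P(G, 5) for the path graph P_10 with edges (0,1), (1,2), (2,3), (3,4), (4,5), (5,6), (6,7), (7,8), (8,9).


P(P_10, k) = k * (k-1)^(9).
P(5) = 5 * 4^9 = 5 * 262144 = 1310720.

1310720


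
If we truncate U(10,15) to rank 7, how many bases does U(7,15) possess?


Truncating U(10,15) to rank 7 gives U(7,15).
Bases of U(7,15) are all 7-element subsets of 15 elements.
Number of bases = (15 choose 7) = 6435.

6435


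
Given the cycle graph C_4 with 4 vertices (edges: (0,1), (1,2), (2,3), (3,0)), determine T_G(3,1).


T(C_4; x,y) = x + x^2 + ... + x^(3) + y.
T(3,1) = 3^1 + 3^2 + 3^3 + 1
= 3 + 9 + 27 + 1
= 40.

40


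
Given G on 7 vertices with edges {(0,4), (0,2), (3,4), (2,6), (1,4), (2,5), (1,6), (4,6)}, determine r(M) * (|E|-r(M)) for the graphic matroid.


r(M) = |V| - c = 7 - 1 = 6.
nullity = |E| - r(M) = 8 - 6 = 2.
Product = 6 * 2 = 12.

12


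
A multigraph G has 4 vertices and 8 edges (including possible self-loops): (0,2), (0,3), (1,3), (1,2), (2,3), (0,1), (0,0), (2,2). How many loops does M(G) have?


In a graphic matroid, a loop is a self-loop edge (u,u) with rank 0.
Examining all 8 edges for self-loops...
Self-loops found: (0,0), (2,2)
Number of loops = 2.

2


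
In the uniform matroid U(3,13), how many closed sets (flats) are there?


Flats of U(3,13): every subset of size < 3 is a flat, plus E itself.
Count = (13 choose 0) + (13 choose 1) + (13 choose 2) + 1
     = 1 + 13 + 78 + 1
     = 93.

93


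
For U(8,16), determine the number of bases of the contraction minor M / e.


Contracting e from U(8,16) gives U(7,15).
Bases of U(7,15) = C(15,7) = 15! / (7! * 8!) = 6435.

6435


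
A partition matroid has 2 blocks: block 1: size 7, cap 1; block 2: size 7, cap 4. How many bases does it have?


A basis picks exactly ci elements from block i.
Number of bases = product of C(|Si|, ci).
= C(7,1) * C(7,4)
= 7 * 35
= 245.

245


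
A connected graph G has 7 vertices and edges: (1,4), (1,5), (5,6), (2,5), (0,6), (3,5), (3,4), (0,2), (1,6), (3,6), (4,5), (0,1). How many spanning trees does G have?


By Kirchhoff's matrix tree theorem, the number of spanning trees equals
the determinant of any cofactor of the Laplacian matrix L.
G has 7 vertices and 12 edges.
Computing the (6 x 6) cofactor determinant gives 323.

323


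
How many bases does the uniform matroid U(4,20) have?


Bases of U(4,20) are all 4-element subsets of the 20-element ground set.
Number of bases = C(20,4).
C(20,4) = (20 * 19 * 18 * 17) / (1 * 2 * 3 * 4) = 4845.

4845


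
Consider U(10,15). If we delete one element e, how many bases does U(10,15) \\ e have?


Deleting e from U(10,15) gives U(10,14) since n > r.
Bases of U(10,14) = C(14,10) = 1001.

1001


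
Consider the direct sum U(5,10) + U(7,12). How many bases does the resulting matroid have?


Bases of a direct sum M1 + M2: |B| = |B(M1)| * |B(M2)|.
|B(U(5,10))| = C(10,5) = 252.
|B(U(7,12))| = C(12,7) = 792.
Total bases = 252 * 792 = 199584.

199584


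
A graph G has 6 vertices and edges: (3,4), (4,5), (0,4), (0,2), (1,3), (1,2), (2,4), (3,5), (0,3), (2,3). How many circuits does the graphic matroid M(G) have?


A circuit in a graphic matroid = edge set of a simple cycle.
G has 6 vertices and 10 edges.
Enumerating all minimal edge subsets forming cycles...
Total circuits found: 19.

19


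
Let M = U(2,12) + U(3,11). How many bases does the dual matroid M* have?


(M1+M2)* = M1* + M2*.
M1* = U(10,12), bases: C(12,10) = 66.
M2* = U(8,11), bases: C(11,8) = 165.
|B(M*)| = 66 * 165 = 10890.

10890


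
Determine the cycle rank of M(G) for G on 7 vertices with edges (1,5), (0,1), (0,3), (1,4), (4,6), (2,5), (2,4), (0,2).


Cycle rank (nullity) = |E| - r(M) = |E| - (|V| - c).
|E| = 8, |V| = 7, c = 1.
Nullity = 8 - (7 - 1) = 8 - 6 = 2.

2


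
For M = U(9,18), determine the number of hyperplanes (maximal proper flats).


Hyperplanes of U(9,18) are flats of rank 8.
In a uniform matroid, these are exactly the (8)-element subsets.
Count = C(18,8) = 18! / (8! * 10!) = 43758.

43758


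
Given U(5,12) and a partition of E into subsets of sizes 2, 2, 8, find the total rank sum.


r(Ai) = min(|Ai|, 5) for each part.
Sum = min(2,5) + min(2,5) + min(8,5)
    = 2 + 2 + 5
    = 9.

9


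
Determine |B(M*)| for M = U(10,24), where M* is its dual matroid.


The dual of U(r,n) is U(n-r, n) = U(14,24).
Bases of U(14,24) are all (14)-element subsets.
|B(M*)| = C(24,14) = 24! / (14! * 10!) = 1961256.

1961256


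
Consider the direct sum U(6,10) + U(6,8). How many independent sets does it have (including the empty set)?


For a direct sum, |I(M1+M2)| = |I(M1)| * |I(M2)|.
|I(U(6,10))| = sum C(10,k) for k=0..6 = 848.
|I(U(6,8))| = sum C(8,k) for k=0..6 = 247.
Total = 848 * 247 = 209456.

209456
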